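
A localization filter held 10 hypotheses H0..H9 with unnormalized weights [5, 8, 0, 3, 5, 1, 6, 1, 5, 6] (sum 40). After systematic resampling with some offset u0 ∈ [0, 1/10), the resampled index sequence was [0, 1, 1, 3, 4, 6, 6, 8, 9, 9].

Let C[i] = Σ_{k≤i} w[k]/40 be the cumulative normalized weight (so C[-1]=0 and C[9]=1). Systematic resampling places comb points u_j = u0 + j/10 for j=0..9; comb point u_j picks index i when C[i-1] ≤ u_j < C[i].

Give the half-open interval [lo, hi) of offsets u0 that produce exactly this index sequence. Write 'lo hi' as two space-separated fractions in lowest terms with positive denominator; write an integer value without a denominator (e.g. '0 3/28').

C = [1/8, 13/40, 13/40, 2/5, 21/40, 11/20, 7/10, 29/40, 17/20, 1]
j=0 picked index 0: u0 ∈ [0, 1/8)
j=1 picked index 1: u0 ∈ [1/40, 9/40)
j=2 picked index 1: u0 ∈ [-3/40, 1/8)
j=3 picked index 3: u0 ∈ [1/40, 1/10)
j=4 picked index 4: u0 ∈ [0, 1/8)
j=5 picked index 6: u0 ∈ [1/20, 1/5)
j=6 picked index 6: u0 ∈ [-1/20, 1/10)
j=7 picked index 8: u0 ∈ [1/40, 3/20)
j=8 picked index 9: u0 ∈ [1/20, 1/5)
j=9 picked index 9: u0 ∈ [-1/20, 1/10)
intersection: [1/20, 1/10)

1/20 1/10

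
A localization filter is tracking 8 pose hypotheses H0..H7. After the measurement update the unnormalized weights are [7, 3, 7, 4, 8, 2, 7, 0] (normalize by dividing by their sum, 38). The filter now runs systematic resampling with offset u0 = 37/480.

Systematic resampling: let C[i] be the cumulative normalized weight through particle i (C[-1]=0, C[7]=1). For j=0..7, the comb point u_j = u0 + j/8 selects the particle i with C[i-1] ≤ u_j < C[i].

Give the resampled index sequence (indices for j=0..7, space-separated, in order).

0 1 2 3 4 4 6 6

C = [7/38, 5/19, 17/38, 21/38, 29/38, 31/38, 1, 1]
j=0: u_0=37/480 ∈ [0, 7/38) → index 0
j=1: u_1=97/480 ∈ [7/38, 5/19) → index 1
j=2: u_2=157/480 ∈ [5/19, 17/38) → index 2
j=3: u_3=217/480 ∈ [17/38, 21/38) → index 3
j=4: u_4=277/480 ∈ [21/38, 29/38) → index 4
j=5: u_5=337/480 ∈ [21/38, 29/38) → index 4
j=6: u_6=397/480 ∈ [31/38, 1) → index 6
j=7: u_7=457/480 ∈ [31/38, 1) → index 6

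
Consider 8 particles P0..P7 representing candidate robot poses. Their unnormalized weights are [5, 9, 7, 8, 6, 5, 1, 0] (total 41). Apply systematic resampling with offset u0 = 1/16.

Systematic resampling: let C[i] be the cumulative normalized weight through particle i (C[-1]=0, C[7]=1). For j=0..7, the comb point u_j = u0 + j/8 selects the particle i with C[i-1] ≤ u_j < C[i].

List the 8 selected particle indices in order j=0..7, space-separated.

C = [5/41, 14/41, 21/41, 29/41, 35/41, 40/41, 1, 1]
j=0: u_0=1/16 ∈ [0, 5/41) → index 0
j=1: u_1=3/16 ∈ [5/41, 14/41) → index 1
j=2: u_2=5/16 ∈ [5/41, 14/41) → index 1
j=3: u_3=7/16 ∈ [14/41, 21/41) → index 2
j=4: u_4=9/16 ∈ [21/41, 29/41) → index 3
j=5: u_5=11/16 ∈ [21/41, 29/41) → index 3
j=6: u_6=13/16 ∈ [29/41, 35/41) → index 4
j=7: u_7=15/16 ∈ [35/41, 40/41) → index 5

0 1 1 2 3 3 4 5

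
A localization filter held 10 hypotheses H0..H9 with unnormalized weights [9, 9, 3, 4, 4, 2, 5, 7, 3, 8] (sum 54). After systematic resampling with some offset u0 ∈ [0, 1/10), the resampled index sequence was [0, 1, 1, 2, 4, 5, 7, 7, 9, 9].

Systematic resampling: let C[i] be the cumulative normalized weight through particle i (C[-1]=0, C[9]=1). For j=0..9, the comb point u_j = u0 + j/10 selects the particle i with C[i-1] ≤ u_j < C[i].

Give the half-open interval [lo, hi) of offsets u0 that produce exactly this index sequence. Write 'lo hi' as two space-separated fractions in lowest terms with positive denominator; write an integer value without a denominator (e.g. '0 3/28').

1/15 2/27

C = [1/6, 1/3, 7/18, 25/54, 29/54, 31/54, 2/3, 43/54, 23/27, 1]
j=0 picked index 0: u0 ∈ [0, 1/6)
j=1 picked index 1: u0 ∈ [1/15, 7/30)
j=2 picked index 1: u0 ∈ [-1/30, 2/15)
j=3 picked index 2: u0 ∈ [1/30, 4/45)
j=4 picked index 4: u0 ∈ [17/270, 37/270)
j=5 picked index 5: u0 ∈ [1/27, 2/27)
j=6 picked index 7: u0 ∈ [1/15, 53/270)
j=7 picked index 7: u0 ∈ [-1/30, 13/135)
j=8 picked index 9: u0 ∈ [7/135, 1/5)
j=9 picked index 9: u0 ∈ [-13/270, 1/10)
intersection: [1/15, 2/27)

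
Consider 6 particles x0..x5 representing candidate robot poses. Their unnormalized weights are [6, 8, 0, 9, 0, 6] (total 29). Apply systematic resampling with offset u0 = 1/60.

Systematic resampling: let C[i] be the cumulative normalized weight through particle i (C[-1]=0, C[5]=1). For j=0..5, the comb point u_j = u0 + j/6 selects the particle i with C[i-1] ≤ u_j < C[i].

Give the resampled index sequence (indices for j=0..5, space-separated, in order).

0 0 1 3 3 5

C = [6/29, 14/29, 14/29, 23/29, 23/29, 1]
j=0: u_0=1/60 ∈ [0, 6/29) → index 0
j=1: u_1=11/60 ∈ [0, 6/29) → index 0
j=2: u_2=7/20 ∈ [6/29, 14/29) → index 1
j=3: u_3=31/60 ∈ [14/29, 23/29) → index 3
j=4: u_4=41/60 ∈ [14/29, 23/29) → index 3
j=5: u_5=17/20 ∈ [23/29, 1) → index 5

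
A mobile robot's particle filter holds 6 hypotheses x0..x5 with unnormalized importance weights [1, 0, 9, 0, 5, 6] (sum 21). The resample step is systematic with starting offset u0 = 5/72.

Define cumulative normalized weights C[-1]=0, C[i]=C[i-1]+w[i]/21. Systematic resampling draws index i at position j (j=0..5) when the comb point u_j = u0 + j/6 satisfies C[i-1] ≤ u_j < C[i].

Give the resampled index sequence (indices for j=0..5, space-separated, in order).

C = [1/21, 1/21, 10/21, 10/21, 5/7, 1]
j=0: u_0=5/72 ∈ [1/21, 10/21) → index 2
j=1: u_1=17/72 ∈ [1/21, 10/21) → index 2
j=2: u_2=29/72 ∈ [1/21, 10/21) → index 2
j=3: u_3=41/72 ∈ [10/21, 5/7) → index 4
j=4: u_4=53/72 ∈ [5/7, 1) → index 5
j=5: u_5=65/72 ∈ [5/7, 1) → index 5

2 2 2 4 5 5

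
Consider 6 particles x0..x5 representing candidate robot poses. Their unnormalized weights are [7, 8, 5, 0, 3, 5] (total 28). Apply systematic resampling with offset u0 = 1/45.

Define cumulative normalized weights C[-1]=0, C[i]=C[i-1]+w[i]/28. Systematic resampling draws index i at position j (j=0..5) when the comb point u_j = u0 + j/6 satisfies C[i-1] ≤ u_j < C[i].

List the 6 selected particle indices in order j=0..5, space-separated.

C = [1/4, 15/28, 5/7, 5/7, 23/28, 1]
j=0: u_0=1/45 ∈ [0, 1/4) → index 0
j=1: u_1=17/90 ∈ [0, 1/4) → index 0
j=2: u_2=16/45 ∈ [1/4, 15/28) → index 1
j=3: u_3=47/90 ∈ [1/4, 15/28) → index 1
j=4: u_4=31/45 ∈ [15/28, 5/7) → index 2
j=5: u_5=77/90 ∈ [23/28, 1) → index 5

0 0 1 1 2 5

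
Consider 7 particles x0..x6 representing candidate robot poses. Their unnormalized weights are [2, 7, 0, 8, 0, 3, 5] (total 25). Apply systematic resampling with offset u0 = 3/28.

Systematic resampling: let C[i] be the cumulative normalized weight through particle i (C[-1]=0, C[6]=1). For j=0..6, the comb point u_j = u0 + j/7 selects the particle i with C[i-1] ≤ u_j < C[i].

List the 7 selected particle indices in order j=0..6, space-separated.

1 1 3 3 3 6 6

C = [2/25, 9/25, 9/25, 17/25, 17/25, 4/5, 1]
j=0: u_0=3/28 ∈ [2/25, 9/25) → index 1
j=1: u_1=1/4 ∈ [2/25, 9/25) → index 1
j=2: u_2=11/28 ∈ [9/25, 17/25) → index 3
j=3: u_3=15/28 ∈ [9/25, 17/25) → index 3
j=4: u_4=19/28 ∈ [9/25, 17/25) → index 3
j=5: u_5=23/28 ∈ [4/5, 1) → index 6
j=6: u_6=27/28 ∈ [4/5, 1) → index 6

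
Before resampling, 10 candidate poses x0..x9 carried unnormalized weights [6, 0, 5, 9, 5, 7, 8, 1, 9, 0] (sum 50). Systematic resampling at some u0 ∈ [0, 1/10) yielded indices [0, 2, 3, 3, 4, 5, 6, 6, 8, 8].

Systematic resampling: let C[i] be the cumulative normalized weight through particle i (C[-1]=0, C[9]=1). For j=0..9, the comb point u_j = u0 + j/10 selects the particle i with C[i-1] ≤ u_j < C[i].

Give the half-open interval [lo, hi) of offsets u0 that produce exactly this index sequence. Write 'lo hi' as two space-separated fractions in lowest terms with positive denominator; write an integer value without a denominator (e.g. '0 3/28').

C = [3/25, 3/25, 11/50, 2/5, 1/2, 16/25, 4/5, 41/50, 1, 1]
j=0 picked index 0: u0 ∈ [0, 3/25)
j=1 picked index 2: u0 ∈ [1/50, 3/25)
j=2 picked index 3: u0 ∈ [1/50, 1/5)
j=3 picked index 3: u0 ∈ [-2/25, 1/10)
j=4 picked index 4: u0 ∈ [0, 1/10)
j=5 picked index 5: u0 ∈ [0, 7/50)
j=6 picked index 6: u0 ∈ [1/25, 1/5)
j=7 picked index 6: u0 ∈ [-3/50, 1/10)
j=8 picked index 8: u0 ∈ [1/50, 1/5)
j=9 picked index 8: u0 ∈ [-2/25, 1/10)
intersection: [1/25, 1/10)

1/25 1/10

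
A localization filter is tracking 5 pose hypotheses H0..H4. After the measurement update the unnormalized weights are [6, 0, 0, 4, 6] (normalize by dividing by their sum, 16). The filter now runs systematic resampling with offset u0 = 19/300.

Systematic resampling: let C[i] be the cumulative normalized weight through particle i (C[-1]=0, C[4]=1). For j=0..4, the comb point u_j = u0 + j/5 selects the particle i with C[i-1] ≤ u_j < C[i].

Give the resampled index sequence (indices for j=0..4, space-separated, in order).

C = [3/8, 3/8, 3/8, 5/8, 1]
j=0: u_0=19/300 ∈ [0, 3/8) → index 0
j=1: u_1=79/300 ∈ [0, 3/8) → index 0
j=2: u_2=139/300 ∈ [3/8, 5/8) → index 3
j=3: u_3=199/300 ∈ [5/8, 1) → index 4
j=4: u_4=259/300 ∈ [5/8, 1) → index 4

0 0 3 4 4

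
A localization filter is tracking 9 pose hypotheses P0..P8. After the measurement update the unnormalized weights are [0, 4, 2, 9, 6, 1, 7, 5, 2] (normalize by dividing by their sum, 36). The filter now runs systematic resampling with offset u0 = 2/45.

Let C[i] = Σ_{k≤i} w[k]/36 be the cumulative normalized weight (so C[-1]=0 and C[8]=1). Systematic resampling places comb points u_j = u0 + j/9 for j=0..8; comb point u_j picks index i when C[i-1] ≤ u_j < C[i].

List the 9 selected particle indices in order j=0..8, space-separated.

1 2 3 3 4 5 6 7 7

C = [0, 1/9, 1/6, 5/12, 7/12, 11/18, 29/36, 17/18, 1]
j=0: u_0=2/45 ∈ [0, 1/9) → index 1
j=1: u_1=7/45 ∈ [1/9, 1/6) → index 2
j=2: u_2=4/15 ∈ [1/6, 5/12) → index 3
j=3: u_3=17/45 ∈ [1/6, 5/12) → index 3
j=4: u_4=22/45 ∈ [5/12, 7/12) → index 4
j=5: u_5=3/5 ∈ [7/12, 11/18) → index 5
j=6: u_6=32/45 ∈ [11/18, 29/36) → index 6
j=7: u_7=37/45 ∈ [29/36, 17/18) → index 7
j=8: u_8=14/15 ∈ [29/36, 17/18) → index 7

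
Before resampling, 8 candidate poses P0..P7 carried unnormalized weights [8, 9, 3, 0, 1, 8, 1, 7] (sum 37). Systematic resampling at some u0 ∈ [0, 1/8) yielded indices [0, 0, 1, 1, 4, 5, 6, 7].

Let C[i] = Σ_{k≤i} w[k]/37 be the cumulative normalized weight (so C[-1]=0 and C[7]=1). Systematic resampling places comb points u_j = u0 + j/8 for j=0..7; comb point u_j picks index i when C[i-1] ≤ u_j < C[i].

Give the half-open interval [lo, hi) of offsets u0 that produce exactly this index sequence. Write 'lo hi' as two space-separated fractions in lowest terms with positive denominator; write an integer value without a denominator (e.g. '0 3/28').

C = [8/37, 17/37, 20/37, 20/37, 21/37, 29/37, 30/37, 1]
j=0 picked index 0: u0 ∈ [0, 8/37)
j=1 picked index 0: u0 ∈ [-1/8, 27/296)
j=2 picked index 1: u0 ∈ [-5/148, 31/148)
j=3 picked index 1: u0 ∈ [-47/296, 25/296)
j=4 picked index 4: u0 ∈ [3/74, 5/74)
j=5 picked index 5: u0 ∈ [-17/296, 47/296)
j=6 picked index 6: u0 ∈ [5/148, 9/148)
j=7 picked index 7: u0 ∈ [-19/296, 1/8)
intersection: [3/74, 9/148)

3/74 9/148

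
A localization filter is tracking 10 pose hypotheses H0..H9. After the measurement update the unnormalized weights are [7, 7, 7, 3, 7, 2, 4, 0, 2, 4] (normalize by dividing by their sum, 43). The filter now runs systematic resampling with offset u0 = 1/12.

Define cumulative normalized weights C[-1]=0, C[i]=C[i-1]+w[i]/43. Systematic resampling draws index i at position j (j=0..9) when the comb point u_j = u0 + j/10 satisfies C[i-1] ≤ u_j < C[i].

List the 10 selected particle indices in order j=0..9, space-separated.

C = [7/43, 14/43, 21/43, 24/43, 31/43, 33/43, 37/43, 37/43, 39/43, 1]
j=0: u_0=1/12 ∈ [0, 7/43) → index 0
j=1: u_1=11/60 ∈ [7/43, 14/43) → index 1
j=2: u_2=17/60 ∈ [7/43, 14/43) → index 1
j=3: u_3=23/60 ∈ [14/43, 21/43) → index 2
j=4: u_4=29/60 ∈ [14/43, 21/43) → index 2
j=5: u_5=7/12 ∈ [24/43, 31/43) → index 4
j=6: u_6=41/60 ∈ [24/43, 31/43) → index 4
j=7: u_7=47/60 ∈ [33/43, 37/43) → index 6
j=8: u_8=53/60 ∈ [37/43, 39/43) → index 8
j=9: u_9=59/60 ∈ [39/43, 1) → index 9

0 1 1 2 2 4 4 6 8 9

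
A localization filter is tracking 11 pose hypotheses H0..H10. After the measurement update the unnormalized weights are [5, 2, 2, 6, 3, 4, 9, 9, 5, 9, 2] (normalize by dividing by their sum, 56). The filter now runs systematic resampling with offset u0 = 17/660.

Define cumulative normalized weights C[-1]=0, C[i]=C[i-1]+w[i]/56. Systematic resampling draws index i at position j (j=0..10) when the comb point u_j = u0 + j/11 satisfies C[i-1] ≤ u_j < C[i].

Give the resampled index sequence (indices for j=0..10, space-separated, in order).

C = [5/56, 1/8, 9/56, 15/56, 9/28, 11/28, 31/56, 5/7, 45/56, 27/28, 1]
j=0: u_0=17/660 ∈ [0, 5/56) → index 0
j=1: u_1=7/60 ∈ [5/56, 1/8) → index 1
j=2: u_2=137/660 ∈ [9/56, 15/56) → index 3
j=3: u_3=197/660 ∈ [15/56, 9/28) → index 4
j=4: u_4=257/660 ∈ [9/28, 11/28) → index 5
j=5: u_5=317/660 ∈ [11/28, 31/56) → index 6
j=6: u_6=377/660 ∈ [31/56, 5/7) → index 7
j=7: u_7=437/660 ∈ [31/56, 5/7) → index 7
j=8: u_8=497/660 ∈ [5/7, 45/56) → index 8
j=9: u_9=557/660 ∈ [45/56, 27/28) → index 9
j=10: u_10=617/660 ∈ [45/56, 27/28) → index 9

0 1 3 4 5 6 7 7 8 9 9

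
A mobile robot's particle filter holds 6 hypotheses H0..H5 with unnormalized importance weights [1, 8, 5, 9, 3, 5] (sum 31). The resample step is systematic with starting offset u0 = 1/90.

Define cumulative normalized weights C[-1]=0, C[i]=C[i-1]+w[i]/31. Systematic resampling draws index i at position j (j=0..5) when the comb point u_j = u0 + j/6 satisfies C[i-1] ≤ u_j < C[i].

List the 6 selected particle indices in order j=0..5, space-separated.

0 1 2 3 3 5

C = [1/31, 9/31, 14/31, 23/31, 26/31, 1]
j=0: u_0=1/90 ∈ [0, 1/31) → index 0
j=1: u_1=8/45 ∈ [1/31, 9/31) → index 1
j=2: u_2=31/90 ∈ [9/31, 14/31) → index 2
j=3: u_3=23/45 ∈ [14/31, 23/31) → index 3
j=4: u_4=61/90 ∈ [14/31, 23/31) → index 3
j=5: u_5=38/45 ∈ [26/31, 1) → index 5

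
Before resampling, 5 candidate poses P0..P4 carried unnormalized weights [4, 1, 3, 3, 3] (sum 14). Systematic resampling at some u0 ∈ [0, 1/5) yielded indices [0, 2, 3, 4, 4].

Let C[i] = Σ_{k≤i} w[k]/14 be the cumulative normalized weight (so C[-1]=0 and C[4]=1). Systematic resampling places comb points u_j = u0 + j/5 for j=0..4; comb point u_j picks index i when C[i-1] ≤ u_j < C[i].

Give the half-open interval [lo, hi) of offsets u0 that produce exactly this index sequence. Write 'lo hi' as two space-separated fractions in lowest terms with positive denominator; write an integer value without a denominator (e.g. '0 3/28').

13/70 1/5

C = [2/7, 5/14, 4/7, 11/14, 1]
j=0 picked index 0: u0 ∈ [0, 2/7)
j=1 picked index 2: u0 ∈ [11/70, 13/35)
j=2 picked index 3: u0 ∈ [6/35, 27/70)
j=3 picked index 4: u0 ∈ [13/70, 2/5)
j=4 picked index 4: u0 ∈ [-1/70, 1/5)
intersection: [13/70, 1/5)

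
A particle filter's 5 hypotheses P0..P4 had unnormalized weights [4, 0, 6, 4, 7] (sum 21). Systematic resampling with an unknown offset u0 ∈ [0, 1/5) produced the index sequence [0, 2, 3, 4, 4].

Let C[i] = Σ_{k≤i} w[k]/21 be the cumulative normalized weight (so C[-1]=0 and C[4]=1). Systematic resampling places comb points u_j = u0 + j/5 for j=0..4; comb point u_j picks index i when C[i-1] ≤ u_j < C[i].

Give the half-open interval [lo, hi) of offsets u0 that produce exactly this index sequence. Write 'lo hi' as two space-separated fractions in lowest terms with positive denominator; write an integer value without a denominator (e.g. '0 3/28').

8/105 4/21

C = [4/21, 4/21, 10/21, 2/3, 1]
j=0 picked index 0: u0 ∈ [0, 4/21)
j=1 picked index 2: u0 ∈ [-1/105, 29/105)
j=2 picked index 3: u0 ∈ [8/105, 4/15)
j=3 picked index 4: u0 ∈ [1/15, 2/5)
j=4 picked index 4: u0 ∈ [-2/15, 1/5)
intersection: [8/105, 4/21)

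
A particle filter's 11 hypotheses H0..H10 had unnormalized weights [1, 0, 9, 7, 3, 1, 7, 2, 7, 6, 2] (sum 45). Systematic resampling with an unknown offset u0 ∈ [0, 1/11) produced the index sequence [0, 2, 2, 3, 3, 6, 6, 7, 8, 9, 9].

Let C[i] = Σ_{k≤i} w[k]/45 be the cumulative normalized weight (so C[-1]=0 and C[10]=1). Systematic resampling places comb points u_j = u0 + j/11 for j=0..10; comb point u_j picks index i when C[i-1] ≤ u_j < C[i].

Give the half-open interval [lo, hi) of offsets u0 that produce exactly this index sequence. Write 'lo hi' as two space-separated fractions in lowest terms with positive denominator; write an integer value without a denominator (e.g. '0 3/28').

2/165 7/495

C = [1/45, 1/45, 2/9, 17/45, 4/9, 7/15, 28/45, 2/3, 37/45, 43/45, 1]
j=0 picked index 0: u0 ∈ [0, 1/45)
j=1 picked index 2: u0 ∈ [-34/495, 13/99)
j=2 picked index 2: u0 ∈ [-79/495, 4/99)
j=3 picked index 3: u0 ∈ [-5/99, 52/495)
j=4 picked index 3: u0 ∈ [-14/99, 7/495)
j=5 picked index 6: u0 ∈ [2/165, 83/495)
j=6 picked index 6: u0 ∈ [-13/165, 38/495)
j=7 picked index 7: u0 ∈ [-7/495, 1/33)
j=8 picked index 8: u0 ∈ [-2/33, 47/495)
j=9 picked index 9: u0 ∈ [2/495, 68/495)
j=10 picked index 9: u0 ∈ [-43/495, 23/495)
intersection: [2/165, 7/495)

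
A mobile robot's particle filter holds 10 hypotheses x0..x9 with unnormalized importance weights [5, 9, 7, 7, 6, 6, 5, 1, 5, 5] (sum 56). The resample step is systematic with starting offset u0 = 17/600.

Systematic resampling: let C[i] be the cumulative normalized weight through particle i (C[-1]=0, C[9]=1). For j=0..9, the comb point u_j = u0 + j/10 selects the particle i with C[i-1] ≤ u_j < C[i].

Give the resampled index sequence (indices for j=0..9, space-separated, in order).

0 1 1 2 3 4 5 6 8 9

C = [5/56, 1/4, 3/8, 1/2, 17/28, 5/7, 45/56, 23/28, 51/56, 1]
j=0: u_0=17/600 ∈ [0, 5/56) → index 0
j=1: u_1=77/600 ∈ [5/56, 1/4) → index 1
j=2: u_2=137/600 ∈ [5/56, 1/4) → index 1
j=3: u_3=197/600 ∈ [1/4, 3/8) → index 2
j=4: u_4=257/600 ∈ [3/8, 1/2) → index 3
j=5: u_5=317/600 ∈ [1/2, 17/28) → index 4
j=6: u_6=377/600 ∈ [17/28, 5/7) → index 5
j=7: u_7=437/600 ∈ [5/7, 45/56) → index 6
j=8: u_8=497/600 ∈ [23/28, 51/56) → index 8
j=9: u_9=557/600 ∈ [51/56, 1) → index 9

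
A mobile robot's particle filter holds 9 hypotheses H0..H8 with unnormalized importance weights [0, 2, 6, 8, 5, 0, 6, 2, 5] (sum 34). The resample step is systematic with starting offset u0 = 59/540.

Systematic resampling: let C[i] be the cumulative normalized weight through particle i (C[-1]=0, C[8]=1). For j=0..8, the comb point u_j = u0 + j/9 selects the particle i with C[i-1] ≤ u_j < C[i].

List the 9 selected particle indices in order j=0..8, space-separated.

C = [0, 1/17, 4/17, 8/17, 21/34, 21/34, 27/34, 29/34, 1]
j=0: u_0=59/540 ∈ [1/17, 4/17) → index 2
j=1: u_1=119/540 ∈ [1/17, 4/17) → index 2
j=2: u_2=179/540 ∈ [4/17, 8/17) → index 3
j=3: u_3=239/540 ∈ [4/17, 8/17) → index 3
j=4: u_4=299/540 ∈ [8/17, 21/34) → index 4
j=5: u_5=359/540 ∈ [21/34, 27/34) → index 6
j=6: u_6=419/540 ∈ [21/34, 27/34) → index 6
j=7: u_7=479/540 ∈ [29/34, 1) → index 8
j=8: u_8=539/540 ∈ [29/34, 1) → index 8

2 2 3 3 4 6 6 8 8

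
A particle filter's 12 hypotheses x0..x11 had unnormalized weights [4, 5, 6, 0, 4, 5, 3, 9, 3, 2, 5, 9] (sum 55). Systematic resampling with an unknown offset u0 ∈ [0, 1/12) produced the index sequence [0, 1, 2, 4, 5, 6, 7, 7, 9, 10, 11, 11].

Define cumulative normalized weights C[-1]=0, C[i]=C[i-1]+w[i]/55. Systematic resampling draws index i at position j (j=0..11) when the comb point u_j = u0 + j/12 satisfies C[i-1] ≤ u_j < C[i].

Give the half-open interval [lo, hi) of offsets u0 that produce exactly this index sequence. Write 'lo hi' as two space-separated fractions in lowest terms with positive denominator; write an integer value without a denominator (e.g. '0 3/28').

7/165 47/660

C = [4/55, 9/55, 3/11, 3/11, 19/55, 24/55, 27/55, 36/55, 39/55, 41/55, 46/55, 1]
j=0 picked index 0: u0 ∈ [0, 4/55)
j=1 picked index 1: u0 ∈ [-7/660, 53/660)
j=2 picked index 2: u0 ∈ [-1/330, 7/66)
j=3 picked index 4: u0 ∈ [1/44, 21/220)
j=4 picked index 5: u0 ∈ [2/165, 17/165)
j=5 picked index 6: u0 ∈ [13/660, 49/660)
j=6 picked index 7: u0 ∈ [-1/110, 17/110)
j=7 picked index 7: u0 ∈ [-61/660, 47/660)
j=8 picked index 9: u0 ∈ [7/165, 13/165)
j=9 picked index 10: u0 ∈ [-1/220, 19/220)
j=10 picked index 11: u0 ∈ [1/330, 1/6)
j=11 picked index 11: u0 ∈ [-53/660, 1/12)
intersection: [7/165, 47/660)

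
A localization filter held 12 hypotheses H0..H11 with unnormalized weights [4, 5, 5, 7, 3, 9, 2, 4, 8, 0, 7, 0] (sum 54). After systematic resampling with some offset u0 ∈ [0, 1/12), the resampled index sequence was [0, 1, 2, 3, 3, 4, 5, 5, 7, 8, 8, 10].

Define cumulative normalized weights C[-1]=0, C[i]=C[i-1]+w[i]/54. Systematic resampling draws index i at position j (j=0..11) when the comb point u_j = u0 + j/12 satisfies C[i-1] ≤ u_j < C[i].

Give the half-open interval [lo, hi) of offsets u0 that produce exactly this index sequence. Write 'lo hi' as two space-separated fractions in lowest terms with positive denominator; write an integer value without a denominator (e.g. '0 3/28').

C = [2/27, 1/6, 7/27, 7/18, 4/9, 11/18, 35/54, 13/18, 47/54, 47/54, 1, 1]
j=0 picked index 0: u0 ∈ [0, 2/27)
j=1 picked index 1: u0 ∈ [-1/108, 1/12)
j=2 picked index 2: u0 ∈ [0, 5/54)
j=3 picked index 3: u0 ∈ [1/108, 5/36)
j=4 picked index 3: u0 ∈ [-2/27, 1/18)
j=5 picked index 4: u0 ∈ [-1/36, 1/36)
j=6 picked index 5: u0 ∈ [-1/18, 1/9)
j=7 picked index 5: u0 ∈ [-5/36, 1/36)
j=8 picked index 7: u0 ∈ [-1/54, 1/18)
j=9 picked index 8: u0 ∈ [-1/36, 13/108)
j=10 picked index 8: u0 ∈ [-1/9, 1/27)
j=11 picked index 10: u0 ∈ [-5/108, 1/12)
intersection: [1/108, 1/36)

1/108 1/36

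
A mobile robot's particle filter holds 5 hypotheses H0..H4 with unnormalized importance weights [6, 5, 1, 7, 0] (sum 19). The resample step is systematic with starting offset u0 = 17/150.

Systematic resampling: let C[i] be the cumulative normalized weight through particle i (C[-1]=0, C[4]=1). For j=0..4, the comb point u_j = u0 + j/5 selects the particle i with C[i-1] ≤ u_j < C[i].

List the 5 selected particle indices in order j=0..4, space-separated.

0 0 1 3 3

C = [6/19, 11/19, 12/19, 1, 1]
j=0: u_0=17/150 ∈ [0, 6/19) → index 0
j=1: u_1=47/150 ∈ [0, 6/19) → index 0
j=2: u_2=77/150 ∈ [6/19, 11/19) → index 1
j=3: u_3=107/150 ∈ [12/19, 1) → index 3
j=4: u_4=137/150 ∈ [12/19, 1) → index 3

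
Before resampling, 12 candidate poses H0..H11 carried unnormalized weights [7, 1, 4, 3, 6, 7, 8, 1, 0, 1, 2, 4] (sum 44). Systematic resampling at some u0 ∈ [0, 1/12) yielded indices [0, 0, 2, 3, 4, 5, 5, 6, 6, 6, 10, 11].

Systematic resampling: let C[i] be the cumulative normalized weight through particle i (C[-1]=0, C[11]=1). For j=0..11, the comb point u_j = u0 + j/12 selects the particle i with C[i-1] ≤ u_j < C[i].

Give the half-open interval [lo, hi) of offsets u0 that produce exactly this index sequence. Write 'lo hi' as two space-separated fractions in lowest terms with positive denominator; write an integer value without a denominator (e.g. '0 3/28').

2/33 3/44

C = [7/44, 2/11, 3/11, 15/44, 21/44, 7/11, 9/11, 37/44, 37/44, 19/22, 10/11, 1]
j=0 picked index 0: u0 ∈ [0, 7/44)
j=1 picked index 0: u0 ∈ [-1/12, 5/66)
j=2 picked index 2: u0 ∈ [1/66, 7/66)
j=3 picked index 3: u0 ∈ [1/44, 1/11)
j=4 picked index 4: u0 ∈ [1/132, 19/132)
j=5 picked index 5: u0 ∈ [2/33, 29/132)
j=6 picked index 5: u0 ∈ [-1/44, 3/22)
j=7 picked index 6: u0 ∈ [7/132, 31/132)
j=8 picked index 6: u0 ∈ [-1/33, 5/33)
j=9 picked index 6: u0 ∈ [-5/44, 3/44)
j=10 picked index 10: u0 ∈ [1/33, 5/66)
j=11 picked index 11: u0 ∈ [-1/132, 1/12)
intersection: [2/33, 3/44)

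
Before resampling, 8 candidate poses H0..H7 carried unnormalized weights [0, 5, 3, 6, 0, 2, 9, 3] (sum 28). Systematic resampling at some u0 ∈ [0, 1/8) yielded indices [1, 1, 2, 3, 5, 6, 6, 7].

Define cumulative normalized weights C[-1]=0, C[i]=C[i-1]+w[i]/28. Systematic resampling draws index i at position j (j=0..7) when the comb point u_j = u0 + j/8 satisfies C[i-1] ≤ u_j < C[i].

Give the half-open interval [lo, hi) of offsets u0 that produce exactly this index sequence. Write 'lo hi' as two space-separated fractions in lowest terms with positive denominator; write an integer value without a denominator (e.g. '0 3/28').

1/56 1/28

C = [0, 5/28, 2/7, 1/2, 1/2, 4/7, 25/28, 1]
j=0 picked index 1: u0 ∈ [0, 5/28)
j=1 picked index 1: u0 ∈ [-1/8, 3/56)
j=2 picked index 2: u0 ∈ [-1/14, 1/28)
j=3 picked index 3: u0 ∈ [-5/56, 1/8)
j=4 picked index 5: u0 ∈ [0, 1/14)
j=5 picked index 6: u0 ∈ [-3/56, 15/56)
j=6 picked index 6: u0 ∈ [-5/28, 1/7)
j=7 picked index 7: u0 ∈ [1/56, 1/8)
intersection: [1/56, 1/28)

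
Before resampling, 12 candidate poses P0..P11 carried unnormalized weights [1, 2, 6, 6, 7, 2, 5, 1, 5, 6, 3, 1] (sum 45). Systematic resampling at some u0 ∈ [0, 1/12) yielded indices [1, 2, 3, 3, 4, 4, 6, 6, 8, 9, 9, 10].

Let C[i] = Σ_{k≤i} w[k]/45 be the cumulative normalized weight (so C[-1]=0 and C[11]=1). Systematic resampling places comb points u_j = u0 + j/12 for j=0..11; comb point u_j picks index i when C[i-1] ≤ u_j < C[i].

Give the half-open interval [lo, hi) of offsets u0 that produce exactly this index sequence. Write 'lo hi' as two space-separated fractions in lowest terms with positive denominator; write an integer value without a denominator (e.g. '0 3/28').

C = [1/45, 1/15, 1/5, 1/3, 22/45, 8/15, 29/45, 2/3, 7/9, 41/45, 44/45, 1]
j=0 picked index 1: u0 ∈ [1/45, 1/15)
j=1 picked index 2: u0 ∈ [-1/60, 7/60)
j=2 picked index 3: u0 ∈ [1/30, 1/6)
j=3 picked index 3: u0 ∈ [-1/20, 1/12)
j=4 picked index 4: u0 ∈ [0, 7/45)
j=5 picked index 4: u0 ∈ [-1/12, 13/180)
j=6 picked index 6: u0 ∈ [1/30, 13/90)
j=7 picked index 6: u0 ∈ [-1/20, 11/180)
j=8 picked index 8: u0 ∈ [0, 1/9)
j=9 picked index 9: u0 ∈ [1/36, 29/180)
j=10 picked index 9: u0 ∈ [-1/18, 7/90)
j=11 picked index 10: u0 ∈ [-1/180, 11/180)
intersection: [1/30, 11/180)

1/30 11/180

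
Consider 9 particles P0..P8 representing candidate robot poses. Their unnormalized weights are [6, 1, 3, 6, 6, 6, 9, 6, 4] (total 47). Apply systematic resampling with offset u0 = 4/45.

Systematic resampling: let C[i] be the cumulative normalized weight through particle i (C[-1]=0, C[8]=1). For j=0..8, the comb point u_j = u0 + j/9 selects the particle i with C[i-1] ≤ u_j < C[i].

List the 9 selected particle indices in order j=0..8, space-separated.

C = [6/47, 7/47, 10/47, 16/47, 22/47, 28/47, 37/47, 43/47, 1]
j=0: u_0=4/45 ∈ [0, 6/47) → index 0
j=1: u_1=1/5 ∈ [7/47, 10/47) → index 2
j=2: u_2=14/45 ∈ [10/47, 16/47) → index 3
j=3: u_3=19/45 ∈ [16/47, 22/47) → index 4
j=4: u_4=8/15 ∈ [22/47, 28/47) → index 5
j=5: u_5=29/45 ∈ [28/47, 37/47) → index 6
j=6: u_6=34/45 ∈ [28/47, 37/47) → index 6
j=7: u_7=13/15 ∈ [37/47, 43/47) → index 7
j=8: u_8=44/45 ∈ [43/47, 1) → index 8

0 2 3 4 5 6 6 7 8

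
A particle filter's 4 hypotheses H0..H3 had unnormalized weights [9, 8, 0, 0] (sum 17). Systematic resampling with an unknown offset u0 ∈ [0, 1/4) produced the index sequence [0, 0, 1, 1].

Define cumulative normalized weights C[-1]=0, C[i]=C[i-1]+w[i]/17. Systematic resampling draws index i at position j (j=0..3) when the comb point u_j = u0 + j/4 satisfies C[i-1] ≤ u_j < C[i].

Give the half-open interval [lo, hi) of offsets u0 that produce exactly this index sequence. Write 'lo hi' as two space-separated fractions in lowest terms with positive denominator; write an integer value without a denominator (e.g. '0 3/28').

1/34 1/4

C = [9/17, 1, 1, 1]
j=0 picked index 0: u0 ∈ [0, 9/17)
j=1 picked index 0: u0 ∈ [-1/4, 19/68)
j=2 picked index 1: u0 ∈ [1/34, 1/2)
j=3 picked index 1: u0 ∈ [-15/68, 1/4)
intersection: [1/34, 1/4)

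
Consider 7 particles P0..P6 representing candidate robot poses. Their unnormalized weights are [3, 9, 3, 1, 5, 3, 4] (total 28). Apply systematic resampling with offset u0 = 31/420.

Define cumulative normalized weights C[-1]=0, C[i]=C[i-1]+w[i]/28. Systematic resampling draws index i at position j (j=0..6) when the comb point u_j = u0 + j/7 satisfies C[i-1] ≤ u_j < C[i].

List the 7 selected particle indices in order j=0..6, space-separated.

C = [3/28, 3/7, 15/28, 4/7, 3/4, 6/7, 1]
j=0: u_0=31/420 ∈ [0, 3/28) → index 0
j=1: u_1=13/60 ∈ [3/28, 3/7) → index 1
j=2: u_2=151/420 ∈ [3/28, 3/7) → index 1
j=3: u_3=211/420 ∈ [3/7, 15/28) → index 2
j=4: u_4=271/420 ∈ [4/7, 3/4) → index 4
j=5: u_5=331/420 ∈ [3/4, 6/7) → index 5
j=6: u_6=391/420 ∈ [6/7, 1) → index 6

0 1 1 2 4 5 6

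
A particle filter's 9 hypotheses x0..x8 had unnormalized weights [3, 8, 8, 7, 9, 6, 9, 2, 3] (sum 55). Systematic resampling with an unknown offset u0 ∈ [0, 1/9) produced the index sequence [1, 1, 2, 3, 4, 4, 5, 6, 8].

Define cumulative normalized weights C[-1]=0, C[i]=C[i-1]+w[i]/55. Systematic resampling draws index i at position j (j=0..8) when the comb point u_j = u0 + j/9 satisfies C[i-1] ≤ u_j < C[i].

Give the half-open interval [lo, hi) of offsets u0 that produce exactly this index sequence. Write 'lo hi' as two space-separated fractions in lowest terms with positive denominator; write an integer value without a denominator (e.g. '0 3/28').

28/495 13/165

C = [3/55, 1/5, 19/55, 26/55, 7/11, 41/55, 10/11, 52/55, 1]
j=0 picked index 1: u0 ∈ [3/55, 1/5)
j=1 picked index 1: u0 ∈ [-28/495, 4/45)
j=2 picked index 2: u0 ∈ [-1/45, 61/495)
j=3 picked index 3: u0 ∈ [2/165, 23/165)
j=4 picked index 4: u0 ∈ [14/495, 19/99)
j=5 picked index 4: u0 ∈ [-41/495, 8/99)
j=6 picked index 5: u0 ∈ [-1/33, 13/165)
j=7 picked index 6: u0 ∈ [-16/495, 13/99)
j=8 picked index 8: u0 ∈ [28/495, 1/9)
intersection: [28/495, 13/165)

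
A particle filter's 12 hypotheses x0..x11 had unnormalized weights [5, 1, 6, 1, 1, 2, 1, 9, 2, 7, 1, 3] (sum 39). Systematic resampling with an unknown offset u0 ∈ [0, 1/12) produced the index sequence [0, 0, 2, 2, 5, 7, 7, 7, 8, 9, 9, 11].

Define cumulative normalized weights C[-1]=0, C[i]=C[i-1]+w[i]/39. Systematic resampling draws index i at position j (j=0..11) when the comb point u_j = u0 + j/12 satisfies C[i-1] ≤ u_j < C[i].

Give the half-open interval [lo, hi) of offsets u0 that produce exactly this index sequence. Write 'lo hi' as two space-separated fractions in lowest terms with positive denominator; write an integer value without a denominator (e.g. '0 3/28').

1/39 7/156

C = [5/39, 2/13, 4/13, 1/3, 14/39, 16/39, 17/39, 2/3, 28/39, 35/39, 12/13, 1]
j=0 picked index 0: u0 ∈ [0, 5/39)
j=1 picked index 0: u0 ∈ [-1/12, 7/156)
j=2 picked index 2: u0 ∈ [-1/78, 11/78)
j=3 picked index 2: u0 ∈ [-5/52, 3/52)
j=4 picked index 5: u0 ∈ [1/39, 1/13)
j=5 picked index 7: u0 ∈ [1/52, 1/4)
j=6 picked index 7: u0 ∈ [-5/78, 1/6)
j=7 picked index 7: u0 ∈ [-23/156, 1/12)
j=8 picked index 8: u0 ∈ [0, 2/39)
j=9 picked index 9: u0 ∈ [-5/156, 23/156)
j=10 picked index 9: u0 ∈ [-3/26, 5/78)
j=11 picked index 11: u0 ∈ [1/156, 1/12)
intersection: [1/39, 7/156)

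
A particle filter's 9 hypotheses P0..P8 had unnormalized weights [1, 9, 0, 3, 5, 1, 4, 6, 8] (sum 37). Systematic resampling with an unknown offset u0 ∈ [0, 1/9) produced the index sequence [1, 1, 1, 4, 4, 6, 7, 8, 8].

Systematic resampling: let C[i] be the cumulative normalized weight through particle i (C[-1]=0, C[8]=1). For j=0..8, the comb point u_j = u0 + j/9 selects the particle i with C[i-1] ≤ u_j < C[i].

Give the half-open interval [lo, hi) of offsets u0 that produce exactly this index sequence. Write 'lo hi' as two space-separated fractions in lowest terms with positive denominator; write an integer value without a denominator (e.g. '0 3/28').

1/37 14/333

C = [1/37, 10/37, 10/37, 13/37, 18/37, 19/37, 23/37, 29/37, 1]
j=0 picked index 1: u0 ∈ [1/37, 10/37)
j=1 picked index 1: u0 ∈ [-28/333, 53/333)
j=2 picked index 1: u0 ∈ [-65/333, 16/333)
j=3 picked index 4: u0 ∈ [2/111, 17/111)
j=4 picked index 4: u0 ∈ [-31/333, 14/333)
j=5 picked index 6: u0 ∈ [-14/333, 22/333)
j=6 picked index 7: u0 ∈ [-5/111, 13/111)
j=7 picked index 8: u0 ∈ [2/333, 2/9)
j=8 picked index 8: u0 ∈ [-35/333, 1/9)
intersection: [1/37, 14/333)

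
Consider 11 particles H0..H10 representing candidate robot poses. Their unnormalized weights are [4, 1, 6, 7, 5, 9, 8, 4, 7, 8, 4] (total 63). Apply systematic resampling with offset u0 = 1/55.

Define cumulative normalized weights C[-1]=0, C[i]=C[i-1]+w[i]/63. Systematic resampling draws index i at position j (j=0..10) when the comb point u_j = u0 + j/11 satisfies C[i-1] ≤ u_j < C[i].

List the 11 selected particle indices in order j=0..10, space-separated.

0 2 3 4 5 5 6 7 8 9 9

C = [4/63, 5/63, 11/63, 2/7, 23/63, 32/63, 40/63, 44/63, 17/21, 59/63, 1]
j=0: u_0=1/55 ∈ [0, 4/63) → index 0
j=1: u_1=6/55 ∈ [5/63, 11/63) → index 2
j=2: u_2=1/5 ∈ [11/63, 2/7) → index 3
j=3: u_3=16/55 ∈ [2/7, 23/63) → index 4
j=4: u_4=21/55 ∈ [23/63, 32/63) → index 5
j=5: u_5=26/55 ∈ [23/63, 32/63) → index 5
j=6: u_6=31/55 ∈ [32/63, 40/63) → index 6
j=7: u_7=36/55 ∈ [40/63, 44/63) → index 7
j=8: u_8=41/55 ∈ [44/63, 17/21) → index 8
j=9: u_9=46/55 ∈ [17/21, 59/63) → index 9
j=10: u_10=51/55 ∈ [17/21, 59/63) → index 9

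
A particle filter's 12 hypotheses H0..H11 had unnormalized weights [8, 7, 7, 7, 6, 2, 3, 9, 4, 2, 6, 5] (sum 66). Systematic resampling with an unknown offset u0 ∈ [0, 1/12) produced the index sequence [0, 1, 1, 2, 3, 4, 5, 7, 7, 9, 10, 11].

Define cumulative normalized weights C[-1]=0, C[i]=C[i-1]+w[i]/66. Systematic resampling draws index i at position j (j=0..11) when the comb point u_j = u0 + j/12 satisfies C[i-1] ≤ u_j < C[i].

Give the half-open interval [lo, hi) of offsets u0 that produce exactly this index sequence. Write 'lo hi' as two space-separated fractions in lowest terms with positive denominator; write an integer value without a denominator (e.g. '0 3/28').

7/132 2/33

C = [4/33, 5/22, 1/3, 29/66, 35/66, 37/66, 20/33, 49/66, 53/66, 5/6, 61/66, 1]
j=0 picked index 0: u0 ∈ [0, 4/33)
j=1 picked index 1: u0 ∈ [5/132, 19/132)
j=2 picked index 1: u0 ∈ [-1/22, 2/33)
j=3 picked index 2: u0 ∈ [-1/44, 1/12)
j=4 picked index 3: u0 ∈ [0, 7/66)
j=5 picked index 4: u0 ∈ [1/44, 5/44)
j=6 picked index 5: u0 ∈ [1/33, 2/33)
j=7 picked index 7: u0 ∈ [1/44, 7/44)
j=8 picked index 7: u0 ∈ [-2/33, 5/66)
j=9 picked index 9: u0 ∈ [7/132, 1/12)
j=10 picked index 10: u0 ∈ [0, 1/11)
j=11 picked index 11: u0 ∈ [1/132, 1/12)
intersection: [7/132, 2/33)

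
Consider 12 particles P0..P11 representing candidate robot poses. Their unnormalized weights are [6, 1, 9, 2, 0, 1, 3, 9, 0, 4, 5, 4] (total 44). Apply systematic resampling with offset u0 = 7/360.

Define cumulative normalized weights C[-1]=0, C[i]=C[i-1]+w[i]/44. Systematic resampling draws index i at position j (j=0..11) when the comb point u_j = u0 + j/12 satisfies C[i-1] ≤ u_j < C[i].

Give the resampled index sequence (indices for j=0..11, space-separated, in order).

C = [3/22, 7/44, 4/11, 9/22, 9/22, 19/44, 1/2, 31/44, 31/44, 35/44, 10/11, 1]
j=0: u_0=7/360 ∈ [0, 3/22) → index 0
j=1: u_1=37/360 ∈ [0, 3/22) → index 0
j=2: u_2=67/360 ∈ [7/44, 4/11) → index 2
j=3: u_3=97/360 ∈ [7/44, 4/11) → index 2
j=4: u_4=127/360 ∈ [7/44, 4/11) → index 2
j=5: u_5=157/360 ∈ [19/44, 1/2) → index 6
j=6: u_6=187/360 ∈ [1/2, 31/44) → index 7
j=7: u_7=217/360 ∈ [1/2, 31/44) → index 7
j=8: u_8=247/360 ∈ [1/2, 31/44) → index 7
j=9: u_9=277/360 ∈ [31/44, 35/44) → index 9
j=10: u_10=307/360 ∈ [35/44, 10/11) → index 10
j=11: u_11=337/360 ∈ [10/11, 1) → index 11

0 0 2 2 2 6 7 7 7 9 10 11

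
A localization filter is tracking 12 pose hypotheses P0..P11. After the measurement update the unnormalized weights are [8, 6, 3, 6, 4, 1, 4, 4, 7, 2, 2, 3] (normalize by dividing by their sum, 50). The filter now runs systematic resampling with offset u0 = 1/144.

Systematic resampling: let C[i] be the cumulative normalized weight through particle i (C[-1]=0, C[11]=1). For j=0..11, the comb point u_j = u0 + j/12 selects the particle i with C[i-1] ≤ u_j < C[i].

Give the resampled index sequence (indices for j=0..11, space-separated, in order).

C = [4/25, 7/25, 17/50, 23/50, 27/50, 14/25, 16/25, 18/25, 43/50, 9/10, 47/50, 1]
j=0: u_0=1/144 ∈ [0, 4/25) → index 0
j=1: u_1=13/144 ∈ [0, 4/25) → index 0
j=2: u_2=25/144 ∈ [4/25, 7/25) → index 1
j=3: u_3=37/144 ∈ [4/25, 7/25) → index 1
j=4: u_4=49/144 ∈ [17/50, 23/50) → index 3
j=5: u_5=61/144 ∈ [17/50, 23/50) → index 3
j=6: u_6=73/144 ∈ [23/50, 27/50) → index 4
j=7: u_7=85/144 ∈ [14/25, 16/25) → index 6
j=8: u_8=97/144 ∈ [16/25, 18/25) → index 7
j=9: u_9=109/144 ∈ [18/25, 43/50) → index 8
j=10: u_10=121/144 ∈ [18/25, 43/50) → index 8
j=11: u_11=133/144 ∈ [9/10, 47/50) → index 10

0 0 1 1 3 3 4 6 7 8 8 10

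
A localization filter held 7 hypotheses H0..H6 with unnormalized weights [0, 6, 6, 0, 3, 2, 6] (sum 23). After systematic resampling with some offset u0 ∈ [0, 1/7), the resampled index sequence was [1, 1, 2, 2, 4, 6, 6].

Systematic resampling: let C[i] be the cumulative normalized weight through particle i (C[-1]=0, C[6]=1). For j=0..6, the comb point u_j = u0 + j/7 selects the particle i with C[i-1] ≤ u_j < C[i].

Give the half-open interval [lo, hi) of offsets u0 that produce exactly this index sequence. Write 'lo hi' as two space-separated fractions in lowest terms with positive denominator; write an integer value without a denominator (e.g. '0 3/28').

C = [0, 6/23, 12/23, 12/23, 15/23, 17/23, 1]
j=0 picked index 1: u0 ∈ [0, 6/23)
j=1 picked index 1: u0 ∈ [-1/7, 19/161)
j=2 picked index 2: u0 ∈ [-4/161, 38/161)
j=3 picked index 2: u0 ∈ [-27/161, 15/161)
j=4 picked index 4: u0 ∈ [-8/161, 13/161)
j=5 picked index 6: u0 ∈ [4/161, 2/7)
j=6 picked index 6: u0 ∈ [-19/161, 1/7)
intersection: [4/161, 13/161)

4/161 13/161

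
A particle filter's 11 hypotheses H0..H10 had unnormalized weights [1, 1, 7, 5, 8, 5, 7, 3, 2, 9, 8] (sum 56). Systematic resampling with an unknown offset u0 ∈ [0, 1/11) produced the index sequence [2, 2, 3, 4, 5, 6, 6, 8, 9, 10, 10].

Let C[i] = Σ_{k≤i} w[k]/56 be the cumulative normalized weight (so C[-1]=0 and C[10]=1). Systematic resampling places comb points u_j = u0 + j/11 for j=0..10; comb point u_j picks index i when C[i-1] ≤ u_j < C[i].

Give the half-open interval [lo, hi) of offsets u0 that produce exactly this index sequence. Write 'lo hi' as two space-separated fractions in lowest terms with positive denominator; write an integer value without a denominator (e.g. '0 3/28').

C = [1/56, 1/28, 9/56, 1/4, 11/28, 27/56, 17/28, 37/56, 39/56, 6/7, 1]
j=0 picked index 2: u0 ∈ [1/28, 9/56)
j=1 picked index 2: u0 ∈ [-17/308, 43/616)
j=2 picked index 3: u0 ∈ [-13/616, 3/44)
j=3 picked index 4: u0 ∈ [-1/44, 37/308)
j=4 picked index 5: u0 ∈ [9/308, 73/616)
j=5 picked index 6: u0 ∈ [17/616, 47/308)
j=6 picked index 6: u0 ∈ [-39/616, 19/308)
j=7 picked index 8: u0 ∈ [15/616, 37/616)
j=8 picked index 9: u0 ∈ [-19/616, 10/77)
j=9 picked index 10: u0 ∈ [3/77, 2/11)
j=10 picked index 10: u0 ∈ [-4/77, 1/11)
intersection: [3/77, 37/616)

3/77 37/616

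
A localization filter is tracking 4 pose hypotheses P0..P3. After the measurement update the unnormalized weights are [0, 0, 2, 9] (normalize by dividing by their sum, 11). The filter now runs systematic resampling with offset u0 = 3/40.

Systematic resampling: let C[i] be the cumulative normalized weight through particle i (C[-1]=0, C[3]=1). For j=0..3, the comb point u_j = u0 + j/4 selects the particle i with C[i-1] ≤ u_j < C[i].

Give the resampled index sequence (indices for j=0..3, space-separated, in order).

2 3 3 3

C = [0, 0, 2/11, 1]
j=0: u_0=3/40 ∈ [0, 2/11) → index 2
j=1: u_1=13/40 ∈ [2/11, 1) → index 3
j=2: u_2=23/40 ∈ [2/11, 1) → index 3
j=3: u_3=33/40 ∈ [2/11, 1) → index 3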